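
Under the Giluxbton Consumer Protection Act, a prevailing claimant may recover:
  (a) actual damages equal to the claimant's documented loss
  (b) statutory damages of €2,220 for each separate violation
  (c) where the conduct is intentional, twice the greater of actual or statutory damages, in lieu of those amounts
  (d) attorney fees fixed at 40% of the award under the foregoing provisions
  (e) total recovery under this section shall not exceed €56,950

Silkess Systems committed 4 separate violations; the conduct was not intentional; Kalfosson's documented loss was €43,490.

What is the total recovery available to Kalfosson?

Total recovery: €56,950

Statutory damages: 4 × €2,220 = €8,880
Conduct not intentional: the in-lieu enhancement does not apply.
Actual plus statutory damages: €43,490 + €8,880 = €52,370
Attorney fees: 40% of €52,370 = €20,948
Total before cap: €52,370 + €20,948 = €73,318
Cap at €56,950: €73,318 exceeds the cap → €56,950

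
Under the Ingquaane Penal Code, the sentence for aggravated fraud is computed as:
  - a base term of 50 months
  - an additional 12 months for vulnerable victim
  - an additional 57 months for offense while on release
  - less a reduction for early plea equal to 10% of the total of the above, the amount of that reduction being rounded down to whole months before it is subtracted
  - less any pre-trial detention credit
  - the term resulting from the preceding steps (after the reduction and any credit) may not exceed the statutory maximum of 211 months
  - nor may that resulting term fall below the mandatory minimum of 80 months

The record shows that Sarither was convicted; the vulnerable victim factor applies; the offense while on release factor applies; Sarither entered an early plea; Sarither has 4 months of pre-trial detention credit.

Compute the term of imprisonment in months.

Vulnerable victim enhancement: +12 months
Offense while on release enhancement: +57 months
Adjusted term: 50 months + 12 months + 57 months = 119 months
Early plea reduction: 10% of 119 months = 11 months (rounded down)
After reduction: 119 − 11 = 108 months
Less pre-trial detention credit: 108 months − 4 months = 104 months
Cap at 211 months: 104 months is within the cap, no reduction.
Minimum 80 months: 104 months meets the minimum, no increase.

104 months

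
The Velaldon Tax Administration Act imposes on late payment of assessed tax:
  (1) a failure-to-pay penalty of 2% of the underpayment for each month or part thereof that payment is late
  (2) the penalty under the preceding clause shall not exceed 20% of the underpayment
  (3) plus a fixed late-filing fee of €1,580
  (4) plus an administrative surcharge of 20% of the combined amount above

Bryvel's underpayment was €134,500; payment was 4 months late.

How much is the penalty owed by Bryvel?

Accrued rate: 2% × 4 = 8%, capped at 20% → 8%
Failure-to-pay penalty: 8% of €134,500 = €10,760
Penalty before surcharge: €10,760 + €1,580 = €12,340
Administrative surcharge: 20% of €12,340 = €2,468
Total penalty: €12,340 + €2,468 = €14,808

€14,808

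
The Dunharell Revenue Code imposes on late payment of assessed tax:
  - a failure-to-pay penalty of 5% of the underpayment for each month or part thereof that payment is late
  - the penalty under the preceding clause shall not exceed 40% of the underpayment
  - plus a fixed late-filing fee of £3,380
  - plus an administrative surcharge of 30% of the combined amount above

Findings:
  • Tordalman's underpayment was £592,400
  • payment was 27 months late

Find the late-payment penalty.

Accrued rate: 5% × 27 = 135%, capped at 40% → 40%
Failure-to-pay penalty: 40% of £592,400 = £236,960
Penalty before surcharge: £236,960 + £3,380 = £240,340
Administrative surcharge: 30% of £240,340 = £72,102
Total penalty: £240,340 + £72,102 = £312,442

£312,442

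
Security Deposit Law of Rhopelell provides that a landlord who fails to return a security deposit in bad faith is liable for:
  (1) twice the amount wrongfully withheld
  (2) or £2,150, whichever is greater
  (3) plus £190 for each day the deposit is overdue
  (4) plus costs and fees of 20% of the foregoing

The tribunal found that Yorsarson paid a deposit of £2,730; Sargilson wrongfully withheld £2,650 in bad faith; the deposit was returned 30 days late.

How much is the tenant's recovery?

£13,200

Doubled: 2 × £2,650 = £5,300
Minimum £2,150: £5,300 meets the minimum, no increase.
Late-return penalty: 30 × £190 = £5,700
Damages plus late penalty: £5,300 + £5,700 = £11,000
Costs and fees: 20% of £11,000 = £2,200
Total recovery: £11,000 + £2,200 = £13,200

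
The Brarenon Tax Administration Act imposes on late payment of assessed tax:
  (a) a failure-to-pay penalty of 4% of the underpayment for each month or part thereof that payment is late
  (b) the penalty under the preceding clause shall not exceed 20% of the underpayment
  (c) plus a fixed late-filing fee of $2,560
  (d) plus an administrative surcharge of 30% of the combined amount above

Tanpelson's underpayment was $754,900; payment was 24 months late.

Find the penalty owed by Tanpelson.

Accrued rate: 4% × 24 = 96%, capped at 20% → 20%
Failure-to-pay penalty: 20% of $754,900 = $150,980
Penalty before surcharge: $150,980 + $2,560 = $153,540
Administrative surcharge: 30% of $153,540 = $46,062
Total penalty: $153,540 + $46,062 = $199,602

$199,602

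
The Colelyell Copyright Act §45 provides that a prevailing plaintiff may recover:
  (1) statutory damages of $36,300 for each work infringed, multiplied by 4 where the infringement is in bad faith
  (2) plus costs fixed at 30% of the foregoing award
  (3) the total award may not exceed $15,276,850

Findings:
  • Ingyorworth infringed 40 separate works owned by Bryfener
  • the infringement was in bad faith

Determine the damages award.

Statutory damages: 40 × $36,300 = $1,452,000
Multiplied by 4: 4 × $1,452,000 = $5,808,000
Costs: 30% of $5,808,000 = $1,742,400
Award plus costs: $5,808,000 + $1,742,400 = $7,550,400
Cap at $15,276,850: $7,550,400 is within the cap, no reduction.

$7,550,400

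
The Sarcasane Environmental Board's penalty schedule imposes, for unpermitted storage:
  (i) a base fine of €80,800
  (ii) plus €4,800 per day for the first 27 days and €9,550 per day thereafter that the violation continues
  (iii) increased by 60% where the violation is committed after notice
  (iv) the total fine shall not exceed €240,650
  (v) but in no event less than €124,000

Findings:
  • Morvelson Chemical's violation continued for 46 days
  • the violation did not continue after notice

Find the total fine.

Civil penalty: €240,650

First 27 days: 27 × €4,800 = €129,600
Remaining days: (46 − 27) × €9,550 = €181,450
Per-day component: €129,600 + €181,450 = €311,050
Base plus per-day: €80,800 + €311,050 = €391,850
The violation did not continue after notice: no 60% increase.
Cap at €240,650: €391,850 exceeds the cap → €240,650
Minimum €124,000: €240,650 meets the minimum, no increase.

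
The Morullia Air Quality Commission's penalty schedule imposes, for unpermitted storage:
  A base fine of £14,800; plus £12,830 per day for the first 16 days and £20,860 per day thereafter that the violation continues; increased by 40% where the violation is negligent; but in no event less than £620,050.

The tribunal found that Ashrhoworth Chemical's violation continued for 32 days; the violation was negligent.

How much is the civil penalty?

First 16 days: 16 × £12,830 = £205,280
Remaining days: (32 − 16) × £20,860 = £333,760
Per-day component: £205,280 + £333,760 = £539,040
Base plus per-day: £14,800 + £539,040 = £553,840
Enhancement: 40% of £553,840 = £221,536
Enhanced fine: £553,840 + £221,536 = £775,376
Minimum £620,050: £775,376 meets the minimum, no increase.

£775,376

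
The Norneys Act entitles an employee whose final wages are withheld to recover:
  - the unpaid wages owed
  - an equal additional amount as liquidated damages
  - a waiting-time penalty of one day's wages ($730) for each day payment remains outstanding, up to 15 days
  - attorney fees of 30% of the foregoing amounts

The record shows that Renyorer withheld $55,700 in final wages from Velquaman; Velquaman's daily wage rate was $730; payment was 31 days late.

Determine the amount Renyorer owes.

$159,055

Liquidated damages (equal amount): $55,700
Penalty days: min(31, 15) = 15
Waiting-time penalty: 15 × $730 = $10,950
Subtotal: $55,700 + $55,700 + $10,950 = $122,350
Attorney fees: 30% of $122,350 = $36,705
Total award: $122,350 + $36,705 = $159,055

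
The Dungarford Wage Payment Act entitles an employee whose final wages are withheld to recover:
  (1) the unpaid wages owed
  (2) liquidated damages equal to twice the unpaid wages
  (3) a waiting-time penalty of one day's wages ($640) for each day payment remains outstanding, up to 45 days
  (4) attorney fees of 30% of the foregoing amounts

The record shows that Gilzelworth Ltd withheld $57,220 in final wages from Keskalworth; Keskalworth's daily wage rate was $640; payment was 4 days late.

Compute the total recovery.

Doubled: 2 × $57,220 = $114,440
Penalty days: min(4, 45) = 4
Waiting-time penalty: 4 × $640 = $2,560
Subtotal: $57,220 + $114,440 + $2,560 = $174,220
Attorney fees: 30% of $174,220 = $52,266
Total award: $174,220 + $52,266 = $226,486

$226,486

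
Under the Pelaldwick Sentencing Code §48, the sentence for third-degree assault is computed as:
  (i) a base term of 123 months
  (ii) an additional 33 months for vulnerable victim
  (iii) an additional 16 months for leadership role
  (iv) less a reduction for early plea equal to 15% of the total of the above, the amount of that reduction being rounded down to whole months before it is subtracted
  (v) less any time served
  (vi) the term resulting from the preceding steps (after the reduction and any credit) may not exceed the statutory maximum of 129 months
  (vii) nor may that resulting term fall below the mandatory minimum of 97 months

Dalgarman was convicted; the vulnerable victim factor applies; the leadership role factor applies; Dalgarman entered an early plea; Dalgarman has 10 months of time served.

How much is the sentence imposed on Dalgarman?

129 months

Vulnerable victim enhancement: +33 months
Leadership role enhancement: +16 months
Adjusted term: 123 months + 33 months + 16 months = 172 months
Early plea reduction: 15% of 172 months = 25 months (rounded down)
After reduction: 172 − 25 = 147 months
Less time served: 147 months − 10 months = 137 months
Cap at 129 months: 137 months exceeds the cap → 129 months
Minimum 97 months: 129 months meets the minimum, no increase.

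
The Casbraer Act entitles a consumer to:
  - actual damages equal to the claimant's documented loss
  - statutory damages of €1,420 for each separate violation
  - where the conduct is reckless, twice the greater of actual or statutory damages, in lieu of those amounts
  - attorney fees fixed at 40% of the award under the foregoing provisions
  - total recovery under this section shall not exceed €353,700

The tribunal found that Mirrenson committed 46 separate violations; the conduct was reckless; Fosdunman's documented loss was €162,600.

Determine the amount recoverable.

Statutory damages: 46 × €1,420 = €65,320
Greater of actual damages (€162,600) or statutory damages (€65,320): €162,600
Doubled: 2 × €162,600 = €325,200
Attorney fees: 40% of €325,200 = €130,080
Total before cap: €325,200 + €130,080 = €455,280
Cap at €353,700: €455,280 exceeds the cap → €353,700

€353,700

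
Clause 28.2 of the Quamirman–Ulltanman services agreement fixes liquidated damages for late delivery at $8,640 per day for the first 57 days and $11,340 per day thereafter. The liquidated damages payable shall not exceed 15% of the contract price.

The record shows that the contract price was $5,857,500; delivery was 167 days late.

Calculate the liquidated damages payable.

Liquidated damages: $878,625

First 57 days: 57 × $8,640 = $492,480
Remaining days: (167 − 57) × $11,340 = $1,247,400
Accrued per-day damages: $492,480 + $1,247,400 = $1,739,880
Cap: 15% of $5,857,500 = $878,625
Cap at $878,625: $1,739,880 exceeds the cap → $878,625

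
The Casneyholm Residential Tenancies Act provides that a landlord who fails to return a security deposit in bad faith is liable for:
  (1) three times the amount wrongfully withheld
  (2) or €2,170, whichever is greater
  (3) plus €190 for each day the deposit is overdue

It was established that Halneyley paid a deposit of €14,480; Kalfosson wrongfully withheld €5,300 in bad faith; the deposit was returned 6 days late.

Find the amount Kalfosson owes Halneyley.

Trebled: 3 × €5,300 = €15,900
Minimum €2,170: €15,900 meets the minimum, no increase.
Late-return penalty: 6 × €190 = €1,140
Damages plus late penalty: €15,900 + €1,140 = €17,040

€17,040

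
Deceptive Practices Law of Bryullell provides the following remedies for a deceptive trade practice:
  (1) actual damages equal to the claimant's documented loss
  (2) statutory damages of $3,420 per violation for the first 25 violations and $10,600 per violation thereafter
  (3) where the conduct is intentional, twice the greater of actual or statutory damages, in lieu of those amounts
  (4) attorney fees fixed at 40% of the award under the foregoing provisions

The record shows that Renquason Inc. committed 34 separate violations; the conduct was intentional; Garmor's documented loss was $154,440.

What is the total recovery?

Total recovery: $506,520

First 25 violations: 25 × $3,420 = $85,500
Remaining violations: (34 − 25) × $10,600 = $95,400
Statutory damages: $85,500 + $95,400 = $180,900
Greater of actual damages ($154,440) or statutory damages ($180,900): $180,900
Doubled: 2 × $180,900 = $361,800
Attorney fees: 40% of $361,800 = $144,720
Total recovery: $361,800 + $144,720 = $506,520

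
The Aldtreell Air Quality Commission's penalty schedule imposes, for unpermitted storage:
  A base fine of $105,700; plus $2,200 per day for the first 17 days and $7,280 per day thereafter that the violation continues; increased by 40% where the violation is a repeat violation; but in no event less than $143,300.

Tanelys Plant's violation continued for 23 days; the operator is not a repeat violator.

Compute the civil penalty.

First 17 days: 17 × $2,200 = $37,400
Remaining days: (23 − 17) × $7,280 = $43,680
Per-day component: $37,400 + $43,680 = $81,080
Base plus per-day: $105,700 + $81,080 = $186,780
The operator is not a repeat violator: no 40% increase.
Minimum $143,300: $186,780 meets the minimum, no increase.

Civil penalty: $186,780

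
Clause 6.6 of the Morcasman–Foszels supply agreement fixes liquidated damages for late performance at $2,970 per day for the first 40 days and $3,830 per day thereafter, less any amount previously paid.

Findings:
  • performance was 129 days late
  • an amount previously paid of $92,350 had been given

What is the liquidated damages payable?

$367,320

First 40 days: 40 × $2,970 = $118,800
Remaining days: (129 − 40) × $3,830 = $340,870
Accrued per-day damages: $118,800 + $340,870 = $459,670
Less amount previously paid: $459,670 − $92,350 = $367,320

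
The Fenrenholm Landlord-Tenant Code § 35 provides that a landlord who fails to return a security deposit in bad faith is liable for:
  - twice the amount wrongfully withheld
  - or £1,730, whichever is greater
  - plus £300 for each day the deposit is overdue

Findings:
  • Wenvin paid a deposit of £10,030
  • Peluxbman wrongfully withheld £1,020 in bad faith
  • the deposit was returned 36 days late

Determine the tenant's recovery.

Recovery: £12,840

Doubled: 2 × £1,020 = £2,040
Minimum £1,730: £2,040 meets the minimum, no increase.
Late-return penalty: 36 × £300 = £10,800
Damages plus late penalty: £2,040 + £10,800 = £12,840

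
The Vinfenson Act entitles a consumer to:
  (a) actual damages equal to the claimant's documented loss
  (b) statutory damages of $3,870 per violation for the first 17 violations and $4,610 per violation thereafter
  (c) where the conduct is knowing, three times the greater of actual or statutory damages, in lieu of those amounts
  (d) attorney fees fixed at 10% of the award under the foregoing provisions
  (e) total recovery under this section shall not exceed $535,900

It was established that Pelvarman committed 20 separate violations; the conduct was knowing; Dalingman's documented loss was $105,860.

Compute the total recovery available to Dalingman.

First 17 violations: 17 × $3,870 = $65,790
Remaining violations: (20 − 17) × $4,610 = $13,830
Statutory damages: $65,790 + $13,830 = $79,620
Greater of actual damages ($105,860) or statutory damages ($79,620): $105,860
Trebled: 3 × $105,860 = $317,580
Attorney fees: 10% of $317,580 = $31,758
Total before cap: $317,580 + $31,758 = $349,338
Cap at $535,900: $349,338 is within the cap, no reduction.

$349,338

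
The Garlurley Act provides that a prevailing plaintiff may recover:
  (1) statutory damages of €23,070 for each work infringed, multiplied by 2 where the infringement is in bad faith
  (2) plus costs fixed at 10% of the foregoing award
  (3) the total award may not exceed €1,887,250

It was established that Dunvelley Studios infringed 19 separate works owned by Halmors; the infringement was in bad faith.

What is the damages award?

Statutory damages: 19 × €23,070 = €438,330
Doubled: 2 × €438,330 = €876,660
Costs: 10% of €876,660 = €87,666
Award plus costs: €876,660 + €87,666 = €964,326
Cap at €1,887,250: €964,326 is within the cap, no reduction.

€964,326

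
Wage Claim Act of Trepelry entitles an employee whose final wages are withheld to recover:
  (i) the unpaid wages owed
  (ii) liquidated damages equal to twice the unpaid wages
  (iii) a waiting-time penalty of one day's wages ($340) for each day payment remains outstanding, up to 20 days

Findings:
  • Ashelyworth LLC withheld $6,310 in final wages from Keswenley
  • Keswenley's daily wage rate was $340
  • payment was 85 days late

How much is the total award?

Doubled: 2 × $6,310 = $12,620
Penalty days: min(85, 20) = 20
Waiting-time penalty: 20 × $340 = $6,800
Total award: $6,310 + $12,620 + $6,800 = $25,730

$25,730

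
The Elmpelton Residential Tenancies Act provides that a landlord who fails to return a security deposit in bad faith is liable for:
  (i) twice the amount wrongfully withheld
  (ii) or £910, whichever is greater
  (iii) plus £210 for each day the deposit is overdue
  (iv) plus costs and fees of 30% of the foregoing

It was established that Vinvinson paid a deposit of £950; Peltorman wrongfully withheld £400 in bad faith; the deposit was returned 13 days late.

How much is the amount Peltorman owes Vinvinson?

£4,732

Doubled: 2 × £400 = £800
Minimum £910: £800 is below the minimum → £910
Late-return penalty: 13 × £210 = £2,730
Damages plus late penalty: £910 + £2,730 = £3,640
Costs and fees: 30% of £3,640 = £1,092
Total recovery: £3,640 + £1,092 = £4,732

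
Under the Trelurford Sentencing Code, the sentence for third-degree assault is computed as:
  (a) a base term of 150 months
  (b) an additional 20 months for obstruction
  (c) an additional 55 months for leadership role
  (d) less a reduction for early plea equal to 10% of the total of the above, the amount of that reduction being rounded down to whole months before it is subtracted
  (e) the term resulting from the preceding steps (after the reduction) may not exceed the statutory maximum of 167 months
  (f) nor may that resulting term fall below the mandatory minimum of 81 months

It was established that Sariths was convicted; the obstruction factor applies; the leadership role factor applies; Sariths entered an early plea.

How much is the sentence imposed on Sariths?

167 months

Obstruction enhancement: +20 months
Leadership role enhancement: +55 months
Adjusted term: 150 months + 20 months + 55 months = 225 months
Early plea reduction: 10% of 225 months = 22 months (rounded down)
After reduction: 225 − 22 = 203 months
Cap at 167 months: 203 months exceeds the cap → 167 months
Minimum 81 months: 167 months meets the minimum, no increase.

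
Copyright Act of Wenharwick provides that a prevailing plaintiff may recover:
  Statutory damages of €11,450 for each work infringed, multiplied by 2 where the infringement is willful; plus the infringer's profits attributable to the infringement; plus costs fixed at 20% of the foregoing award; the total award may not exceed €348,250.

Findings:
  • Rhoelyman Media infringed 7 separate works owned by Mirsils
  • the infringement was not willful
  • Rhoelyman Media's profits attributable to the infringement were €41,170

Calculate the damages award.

€145,584

Statutory damages: 7 × €11,450 = €80,150
Infringement not willful: no ×2 enhancement.
Combined award: €80,150 + €41,170 = €121,320
Costs: 20% of €121,320 = €24,264
Award plus costs: €121,320 + €24,264 = €145,584
Cap at €348,250: €145,584 is within the cap, no reduction.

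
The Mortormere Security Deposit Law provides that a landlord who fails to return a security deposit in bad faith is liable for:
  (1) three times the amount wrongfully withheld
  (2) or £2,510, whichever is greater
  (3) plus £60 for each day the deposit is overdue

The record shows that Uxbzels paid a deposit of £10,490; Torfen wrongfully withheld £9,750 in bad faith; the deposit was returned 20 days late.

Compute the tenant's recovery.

Trebled: 3 × £9,750 = £29,250
Minimum £2,510: £29,250 meets the minimum, no increase.
Late-return penalty: 20 × £60 = £1,200
Damages plus late penalty: £29,250 + £1,200 = £30,450

£30,450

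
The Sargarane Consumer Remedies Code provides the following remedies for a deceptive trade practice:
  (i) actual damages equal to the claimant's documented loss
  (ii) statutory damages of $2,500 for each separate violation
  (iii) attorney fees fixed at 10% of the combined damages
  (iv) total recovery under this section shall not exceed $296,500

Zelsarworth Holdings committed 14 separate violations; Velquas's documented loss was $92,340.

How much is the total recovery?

Statutory damages: 14 × $2,500 = $35,000
Combined damages: $92,340 + $35,000 = $127,340
Attorney fees: 10% of $127,340 = $12,734
Total before cap: $127,340 + $12,734 = $140,074
Cap at $296,500: $140,074 is within the cap, no reduction.

$140,074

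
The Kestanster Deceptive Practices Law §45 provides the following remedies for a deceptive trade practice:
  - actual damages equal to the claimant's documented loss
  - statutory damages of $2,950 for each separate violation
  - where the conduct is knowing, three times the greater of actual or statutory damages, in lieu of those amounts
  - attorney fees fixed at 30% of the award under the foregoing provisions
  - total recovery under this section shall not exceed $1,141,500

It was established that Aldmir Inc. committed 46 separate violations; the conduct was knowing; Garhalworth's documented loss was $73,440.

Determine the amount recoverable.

Statutory damages: 46 × $2,950 = $135,700
Greater of actual damages ($73,440) or statutory damages ($135,700): $135,700
Trebled: 3 × $135,700 = $407,100
Attorney fees: 30% of $407,100 = $122,130
Total before cap: $407,100 + $122,130 = $529,230
Cap at $1,141,500: $529,230 is within the cap, no reduction.

Total recovery: $529,230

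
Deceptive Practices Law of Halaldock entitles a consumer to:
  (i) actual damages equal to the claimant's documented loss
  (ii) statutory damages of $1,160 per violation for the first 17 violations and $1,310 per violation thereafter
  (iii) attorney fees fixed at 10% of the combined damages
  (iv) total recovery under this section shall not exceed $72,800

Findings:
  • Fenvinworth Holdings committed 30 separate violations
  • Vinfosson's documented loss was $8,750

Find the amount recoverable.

$50,050

First 17 violations: 17 × $1,160 = $19,720
Remaining violations: (30 − 17) × $1,310 = $17,030
Statutory damages: $19,720 + $17,030 = $36,750
Combined damages: $8,750 + $36,750 = $45,500
Attorney fees: 10% of $45,500 = $4,550
Total before cap: $45,500 + $4,550 = $50,050
Cap at $72,800: $50,050 is within the cap, no reduction.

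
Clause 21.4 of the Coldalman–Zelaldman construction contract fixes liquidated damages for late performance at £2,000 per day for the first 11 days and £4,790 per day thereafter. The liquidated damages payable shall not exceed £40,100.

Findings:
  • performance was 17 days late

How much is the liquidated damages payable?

£40,100

First 11 days: 11 × £2,000 = £22,000
Remaining days: (17 − 11) × £4,790 = £28,740
Accrued per-day damages: £22,000 + £28,740 = £50,740
Cap at £40,100: £50,740 exceeds the cap → £40,100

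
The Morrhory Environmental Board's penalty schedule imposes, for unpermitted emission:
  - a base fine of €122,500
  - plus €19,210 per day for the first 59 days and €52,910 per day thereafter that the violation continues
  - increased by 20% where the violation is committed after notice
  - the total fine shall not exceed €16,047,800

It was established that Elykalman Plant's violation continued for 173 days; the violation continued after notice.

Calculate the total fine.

€8,745,156

First 59 days: 59 × €19,210 = €1,133,390
Remaining days: (173 − 59) × €52,910 = €6,031,740
Per-day component: €1,133,390 + €6,031,740 = €7,165,130
Base plus per-day: €122,500 + €7,165,130 = €7,287,630
Enhancement: 20% of €7,287,630 = €1,457,526
Enhanced fine: €7,287,630 + €1,457,526 = €8,745,156
Cap at €16,047,800: €8,745,156 is within the cap, no reduction.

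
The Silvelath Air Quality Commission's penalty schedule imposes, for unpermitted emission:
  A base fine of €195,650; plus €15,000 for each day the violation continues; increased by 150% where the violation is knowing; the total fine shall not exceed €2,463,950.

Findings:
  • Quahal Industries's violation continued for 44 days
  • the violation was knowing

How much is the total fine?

Per-day component: 44 × €15,000 = €660,000
Base plus per-day: €195,650 + €660,000 = €855,650
Enhancement: 150% of €855,650 = €1,283,475
Enhanced fine: €855,650 + €1,283,475 = €2,139,125
Cap at €2,463,950: €2,139,125 is within the cap, no reduction.

€2,139,125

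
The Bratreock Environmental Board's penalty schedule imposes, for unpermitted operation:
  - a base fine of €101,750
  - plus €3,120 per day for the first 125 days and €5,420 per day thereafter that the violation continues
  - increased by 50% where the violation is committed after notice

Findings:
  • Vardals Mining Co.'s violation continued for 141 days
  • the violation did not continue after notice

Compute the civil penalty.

€578,470

First 125 days: 125 × €3,120 = €390,000
Remaining days: (141 − 125) × €5,420 = €86,720
Per-day component: €390,000 + €86,720 = €476,720
Base plus per-day: €101,750 + €476,720 = €578,470
The violation did not continue after notice: no 50% increase.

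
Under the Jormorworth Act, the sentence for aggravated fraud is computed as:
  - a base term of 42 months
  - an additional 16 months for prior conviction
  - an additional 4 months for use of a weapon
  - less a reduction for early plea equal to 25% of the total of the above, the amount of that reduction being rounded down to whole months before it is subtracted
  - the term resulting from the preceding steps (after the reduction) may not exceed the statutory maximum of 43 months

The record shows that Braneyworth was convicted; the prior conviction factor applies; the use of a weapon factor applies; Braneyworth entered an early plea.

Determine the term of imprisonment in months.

43 months

Prior conviction enhancement: +16 months
Use of a weapon enhancement: +4 months
Adjusted term: 42 months + 16 months + 4 months = 62 months
Early plea reduction: 25% of 62 months = 15 months (rounded down)
After reduction: 62 − 15 = 47 months
Cap at 43 months: 47 months exceeds the cap → 43 months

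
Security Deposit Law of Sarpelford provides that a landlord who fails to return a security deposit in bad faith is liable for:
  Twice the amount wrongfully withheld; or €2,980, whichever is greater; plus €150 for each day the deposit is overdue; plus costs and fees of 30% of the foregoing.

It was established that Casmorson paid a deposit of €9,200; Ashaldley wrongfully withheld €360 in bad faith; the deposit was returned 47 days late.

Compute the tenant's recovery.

€13,039

Doubled: 2 × €360 = €720
Minimum €2,980: €720 is below the minimum → €2,980
Late-return penalty: 47 × €150 = €7,050
Damages plus late penalty: €2,980 + €7,050 = €10,030
Costs and fees: 30% of €10,030 = €3,009
Total recovery: €10,030 + €3,009 = €13,039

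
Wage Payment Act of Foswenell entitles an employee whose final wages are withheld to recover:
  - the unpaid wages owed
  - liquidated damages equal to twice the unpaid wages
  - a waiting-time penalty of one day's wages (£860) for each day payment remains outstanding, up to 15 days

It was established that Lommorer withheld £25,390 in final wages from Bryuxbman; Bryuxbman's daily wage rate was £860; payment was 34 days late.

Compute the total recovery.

Doubled: 2 × £25,390 = £50,780
Penalty days: min(34, 15) = 15
Waiting-time penalty: 15 × £860 = £12,900
Total award: £25,390 + £50,780 + £12,900 = £89,070

£89,070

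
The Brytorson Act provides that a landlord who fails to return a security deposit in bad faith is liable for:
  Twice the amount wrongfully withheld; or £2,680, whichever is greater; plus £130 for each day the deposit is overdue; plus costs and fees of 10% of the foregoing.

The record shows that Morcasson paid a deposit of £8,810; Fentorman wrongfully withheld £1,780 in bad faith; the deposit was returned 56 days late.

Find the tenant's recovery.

£11,924

Doubled: 2 × £1,780 = £3,560
Minimum £2,680: £3,560 meets the minimum, no increase.
Late-return penalty: 56 × £130 = £7,280
Damages plus late penalty: £3,560 + £7,280 = £10,840
Costs and fees: 10% of £10,840 = £1,084
Total recovery: £10,840 + £1,084 = £11,924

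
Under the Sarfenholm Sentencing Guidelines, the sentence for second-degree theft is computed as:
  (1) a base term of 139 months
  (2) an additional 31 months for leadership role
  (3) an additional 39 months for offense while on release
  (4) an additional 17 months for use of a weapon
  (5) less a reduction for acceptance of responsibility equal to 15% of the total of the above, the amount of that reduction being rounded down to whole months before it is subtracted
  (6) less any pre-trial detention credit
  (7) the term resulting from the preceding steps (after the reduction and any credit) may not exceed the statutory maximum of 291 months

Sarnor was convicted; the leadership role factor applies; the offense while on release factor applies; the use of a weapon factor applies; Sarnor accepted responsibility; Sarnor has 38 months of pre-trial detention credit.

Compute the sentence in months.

155 months

Leadership role enhancement: +31 months
Offense while on release enhancement: +39 months
Use of a weapon enhancement: +17 months
Adjusted term: 139 months + 31 months + 39 months + 17 months = 226 months
Acceptance of responsibility reduction: 15% of 226 months = 33 months (rounded down)
After reduction: 226 − 33 = 193 months
Less pre-trial detention credit: 193 months − 38 months = 155 months
Cap at 291 months: 155 months is within the cap, no reduction.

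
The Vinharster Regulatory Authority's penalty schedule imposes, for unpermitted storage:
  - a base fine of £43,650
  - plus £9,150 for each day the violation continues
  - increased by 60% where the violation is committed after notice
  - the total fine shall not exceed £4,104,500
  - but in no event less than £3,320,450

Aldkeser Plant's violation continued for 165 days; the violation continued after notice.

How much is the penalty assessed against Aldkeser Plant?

Per-day component: 165 × £9,150 = £1,509,750
Base plus per-day: £43,650 + £1,509,750 = £1,553,400
Enhancement: 60% of £1,553,400 = £932,040
Enhanced fine: £1,553,400 + £932,040 = £2,485,440
Cap at £4,104,500: £2,485,440 is within the cap, no reduction.
Minimum £3,320,450: £2,485,440 is below the minimum → £3,320,450

£3,320,450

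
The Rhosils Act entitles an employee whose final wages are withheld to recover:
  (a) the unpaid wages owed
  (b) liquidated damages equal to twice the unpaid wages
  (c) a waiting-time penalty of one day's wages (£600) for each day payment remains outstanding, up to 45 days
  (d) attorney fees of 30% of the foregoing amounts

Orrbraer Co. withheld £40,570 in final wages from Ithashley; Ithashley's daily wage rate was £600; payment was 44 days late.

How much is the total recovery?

Doubled: 2 × £40,570 = £81,140
Penalty days: min(44, 45) = 44
Waiting-time penalty: 44 × £600 = £26,400
Subtotal: £40,570 + £81,140 + £26,400 = £148,110
Attorney fees: 30% of £148,110 = £44,433
Total award: £148,110 + £44,433 = £192,543

£192,543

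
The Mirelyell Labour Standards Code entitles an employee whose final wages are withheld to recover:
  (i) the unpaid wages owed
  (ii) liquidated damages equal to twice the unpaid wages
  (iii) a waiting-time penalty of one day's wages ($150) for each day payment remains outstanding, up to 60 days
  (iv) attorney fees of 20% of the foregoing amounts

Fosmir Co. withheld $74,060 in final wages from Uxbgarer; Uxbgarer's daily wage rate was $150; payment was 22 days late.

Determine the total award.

Doubled: 2 × $74,060 = $148,120
Penalty days: min(22, 60) = 22
Waiting-time penalty: 22 × $150 = $3,300
Subtotal: $74,060 + $148,120 + $3,300 = $225,480
Attorney fees: 20% of $225,480 = $45,096
Total award: $225,480 + $45,096 = $270,576

$270,576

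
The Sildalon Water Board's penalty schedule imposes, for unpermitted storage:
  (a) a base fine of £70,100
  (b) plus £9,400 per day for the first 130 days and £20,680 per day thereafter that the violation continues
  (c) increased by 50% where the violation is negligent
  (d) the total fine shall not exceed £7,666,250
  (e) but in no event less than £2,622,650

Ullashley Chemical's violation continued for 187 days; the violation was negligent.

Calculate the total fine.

First 130 days: 130 × £9,400 = £1,222,000
Remaining days: (187 − 130) × £20,680 = £1,178,760
Per-day component: £1,222,000 + £1,178,760 = £2,400,760
Base plus per-day: £70,100 + £2,400,760 = £2,470,860
Enhancement: 50% of £2,470,860 = £1,235,430
Enhanced fine: £2,470,860 + £1,235,430 = £3,706,290
Cap at £7,666,250: £3,706,290 is within the cap, no reduction.
Minimum £2,622,650: £3,706,290 meets the minimum, no increase.

£3,706,290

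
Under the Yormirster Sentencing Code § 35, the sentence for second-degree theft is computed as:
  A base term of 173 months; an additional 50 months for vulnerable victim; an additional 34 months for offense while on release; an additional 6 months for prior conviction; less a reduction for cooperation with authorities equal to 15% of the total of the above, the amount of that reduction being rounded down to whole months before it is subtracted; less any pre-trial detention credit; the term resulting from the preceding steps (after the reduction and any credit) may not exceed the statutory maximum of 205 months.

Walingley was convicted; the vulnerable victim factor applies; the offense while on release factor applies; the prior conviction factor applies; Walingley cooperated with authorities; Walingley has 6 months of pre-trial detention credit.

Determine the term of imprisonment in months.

Sentence: 205 months

Vulnerable victim enhancement: +50 months
Offense while on release enhancement: +34 months
Prior conviction enhancement: +6 months
Adjusted term: 173 months + 50 months + 34 months + 6 months = 263 months
Cooperation with authorities reduction: 15% of 263 months = 39 months (rounded down)
After reduction: 263 − 39 = 224 months
Less pre-trial detention credit: 224 months − 6 months = 218 months
Cap at 205 months: 218 months exceeds the cap → 205 months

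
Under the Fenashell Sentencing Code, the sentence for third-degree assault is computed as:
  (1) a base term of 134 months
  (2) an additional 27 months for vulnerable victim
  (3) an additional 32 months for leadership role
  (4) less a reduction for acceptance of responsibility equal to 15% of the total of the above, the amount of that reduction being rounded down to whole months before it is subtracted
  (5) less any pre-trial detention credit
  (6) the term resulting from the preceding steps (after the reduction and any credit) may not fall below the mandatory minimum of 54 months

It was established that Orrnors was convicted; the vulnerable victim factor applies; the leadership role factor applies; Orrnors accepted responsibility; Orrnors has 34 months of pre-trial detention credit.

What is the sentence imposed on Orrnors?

Vulnerable victim enhancement: +27 months
Leadership role enhancement: +32 months
Adjusted term: 134 months + 27 months + 32 months = 193 months
Acceptance of responsibility reduction: 15% of 193 months = 28 months (rounded down)
After reduction: 193 − 28 = 165 months
Less pre-trial detention credit: 165 months − 34 months = 131 months
Minimum 54 months: 131 months meets the minimum, no increase.

131 months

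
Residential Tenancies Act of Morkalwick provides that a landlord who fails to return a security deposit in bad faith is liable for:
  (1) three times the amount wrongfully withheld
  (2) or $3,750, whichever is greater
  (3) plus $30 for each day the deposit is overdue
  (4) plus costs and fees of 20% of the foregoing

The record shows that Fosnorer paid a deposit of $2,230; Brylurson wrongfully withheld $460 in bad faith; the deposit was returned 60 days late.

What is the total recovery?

Recovery: $6,660

Trebled: 3 × $460 = $1,380
Minimum $3,750: $1,380 is below the minimum → $3,750
Late-return penalty: 60 × $30 = $1,800
Damages plus late penalty: $3,750 + $1,800 = $5,550
Costs and fees: 20% of $5,550 = $1,110
Total recovery: $5,550 + $1,110 = $6,660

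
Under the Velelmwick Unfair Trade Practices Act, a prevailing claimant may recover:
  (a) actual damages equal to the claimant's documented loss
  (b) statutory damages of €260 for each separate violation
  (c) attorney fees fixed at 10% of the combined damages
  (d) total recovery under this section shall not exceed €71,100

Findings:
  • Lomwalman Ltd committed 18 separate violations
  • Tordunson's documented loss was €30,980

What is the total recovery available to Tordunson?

Statutory damages: 18 × €260 = €4,680
Combined damages: €30,980 + €4,680 = €35,660
Attorney fees: 10% of €35,660 = €3,566
Total before cap: €35,660 + €3,566 = €39,226
Cap at €71,100: €39,226 is within the cap, no reduction.

€39,226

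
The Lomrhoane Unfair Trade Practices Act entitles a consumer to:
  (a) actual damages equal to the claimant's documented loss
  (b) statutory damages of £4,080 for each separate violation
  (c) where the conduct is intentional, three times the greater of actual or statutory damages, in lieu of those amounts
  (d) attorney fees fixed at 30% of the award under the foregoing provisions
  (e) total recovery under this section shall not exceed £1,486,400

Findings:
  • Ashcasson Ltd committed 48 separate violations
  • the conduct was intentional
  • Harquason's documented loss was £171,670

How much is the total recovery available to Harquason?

£763,776

Statutory damages: 48 × £4,080 = £195,840
Greater of actual damages (£171,670) or statutory damages (£195,840): £195,840
Trebled: 3 × £195,840 = £587,520
Attorney fees: 30% of £587,520 = £176,256
Total before cap: £587,520 + £176,256 = £763,776
Cap at £1,486,400: £763,776 is within the cap, no reduction.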